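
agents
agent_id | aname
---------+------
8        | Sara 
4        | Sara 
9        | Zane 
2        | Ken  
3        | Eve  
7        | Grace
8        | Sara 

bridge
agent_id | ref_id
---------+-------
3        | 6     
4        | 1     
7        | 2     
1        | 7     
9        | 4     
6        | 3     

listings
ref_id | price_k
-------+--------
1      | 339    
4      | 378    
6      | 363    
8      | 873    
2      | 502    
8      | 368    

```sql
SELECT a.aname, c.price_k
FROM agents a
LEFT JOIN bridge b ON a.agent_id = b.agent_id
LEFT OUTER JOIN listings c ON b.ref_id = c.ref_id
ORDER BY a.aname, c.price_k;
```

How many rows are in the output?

7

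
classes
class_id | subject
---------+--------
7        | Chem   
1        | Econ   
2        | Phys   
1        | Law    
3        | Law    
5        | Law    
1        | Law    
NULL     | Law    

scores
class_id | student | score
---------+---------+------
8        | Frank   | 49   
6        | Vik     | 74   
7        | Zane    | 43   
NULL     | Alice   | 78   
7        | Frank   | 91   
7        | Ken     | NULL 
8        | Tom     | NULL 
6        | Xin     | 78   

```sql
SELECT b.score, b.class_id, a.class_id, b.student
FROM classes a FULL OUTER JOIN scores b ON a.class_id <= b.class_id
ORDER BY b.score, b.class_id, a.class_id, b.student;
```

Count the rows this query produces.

49

FULL OUTER JOIN keeps every row from both sides; unmatched rows get NULL for the other side's columns.
Matching on a.class_id <= b.class_id. A NULL in a compared column never satisfies the condition.
- a (class_id=7) pairs with 5 row(s) of b.
- a (class_id=1) pairs with 7 row(s) of b.
- a (class_id=2) pairs with 7 row(s) of b.
- a (class_id=1) pairs with 7 row(s) of b.
- a (class_id=3) pairs with 7 row(s) of b.
- a (class_id=5) pairs with 7 row(s) of b.
- a (class_id=1) pairs with 7 row(s) of b.
- a (class_id=NULL) has no partner → padded with NULL.
- 1 row(s) from b found no a partner → padded with NULL.
Total: 47 matched + 2 padded = 49 rows.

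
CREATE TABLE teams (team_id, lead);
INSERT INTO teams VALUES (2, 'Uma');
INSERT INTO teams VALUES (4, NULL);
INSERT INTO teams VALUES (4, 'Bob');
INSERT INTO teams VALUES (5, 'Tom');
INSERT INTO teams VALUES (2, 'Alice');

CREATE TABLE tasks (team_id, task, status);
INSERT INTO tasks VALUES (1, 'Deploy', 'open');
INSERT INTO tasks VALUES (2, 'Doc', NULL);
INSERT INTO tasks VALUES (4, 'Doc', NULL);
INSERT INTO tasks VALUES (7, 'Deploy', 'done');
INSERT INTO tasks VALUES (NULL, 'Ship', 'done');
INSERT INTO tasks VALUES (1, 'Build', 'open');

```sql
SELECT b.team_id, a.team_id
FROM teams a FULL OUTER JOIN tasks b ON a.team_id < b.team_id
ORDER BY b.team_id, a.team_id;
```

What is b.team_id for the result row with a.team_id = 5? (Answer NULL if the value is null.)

7

FULL OUTER JOIN keeps every row from both sides; unmatched rows get NULL for the other side's columns.
Matching on a.team_id < b.team_id. A NULL in a compared column never satisfies the condition.
- a row (team_id=2): matches 2 b row(s) → 2 output row(s).
- a row (team_id=4): matches 1 b row(s) → 1 output row(s).
- a row (team_id=4): matches 1 b row(s) → 1 output row(s).
- a row (team_id=5): matches 1 b row(s) → 1 output row(s).
- a row (team_id=2): matches 2 b row(s) → 2 output row(s).
- 4 row(s) from b found no a partner → padded with NULL.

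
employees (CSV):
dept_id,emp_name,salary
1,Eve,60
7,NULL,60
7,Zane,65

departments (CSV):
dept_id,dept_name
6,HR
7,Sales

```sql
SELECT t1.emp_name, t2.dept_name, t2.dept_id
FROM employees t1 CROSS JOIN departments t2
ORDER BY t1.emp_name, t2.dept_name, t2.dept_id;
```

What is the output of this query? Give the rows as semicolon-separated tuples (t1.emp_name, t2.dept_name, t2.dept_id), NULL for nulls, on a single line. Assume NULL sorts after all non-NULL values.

(Eve, HR, 6); (Eve, Sales, 7); (Zane, HR, 6); (Zane, Sales, 7); (NULL, HR, 6); (NULL, Sales, 7)

CROSS JOIN pairs every row of `employees` with every row of `departments`: 3 × 2 = 6 rows.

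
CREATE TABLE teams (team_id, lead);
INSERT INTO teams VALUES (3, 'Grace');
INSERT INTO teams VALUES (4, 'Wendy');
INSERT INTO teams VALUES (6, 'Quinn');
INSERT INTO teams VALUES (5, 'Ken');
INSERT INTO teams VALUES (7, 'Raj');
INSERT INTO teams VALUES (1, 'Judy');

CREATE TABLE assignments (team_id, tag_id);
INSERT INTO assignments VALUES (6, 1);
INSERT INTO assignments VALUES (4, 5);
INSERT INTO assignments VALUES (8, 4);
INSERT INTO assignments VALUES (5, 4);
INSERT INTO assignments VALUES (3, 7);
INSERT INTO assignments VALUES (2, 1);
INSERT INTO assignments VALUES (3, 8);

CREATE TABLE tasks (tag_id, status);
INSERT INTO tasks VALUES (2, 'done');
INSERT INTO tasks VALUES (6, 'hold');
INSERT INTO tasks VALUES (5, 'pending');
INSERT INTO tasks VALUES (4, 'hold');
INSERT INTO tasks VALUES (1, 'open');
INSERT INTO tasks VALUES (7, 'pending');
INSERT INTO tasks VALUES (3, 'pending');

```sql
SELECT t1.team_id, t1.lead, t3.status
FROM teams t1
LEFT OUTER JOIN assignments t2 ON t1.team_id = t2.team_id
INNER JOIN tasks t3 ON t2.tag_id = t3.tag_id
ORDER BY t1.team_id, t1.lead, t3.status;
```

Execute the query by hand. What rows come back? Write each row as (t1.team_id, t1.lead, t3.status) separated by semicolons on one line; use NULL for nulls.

Evaluate left to right. First `teams t1 LEFT JOIN assignments t2` on team_id: 7 row(s).
Then INNER JOIN `tasks t3` on tag_id: keep only rows whose t2.tag_id appears in t3.

(3, Grace, pending); (4, Wendy, pending); (5, Ken, hold); (6, Quinn, open)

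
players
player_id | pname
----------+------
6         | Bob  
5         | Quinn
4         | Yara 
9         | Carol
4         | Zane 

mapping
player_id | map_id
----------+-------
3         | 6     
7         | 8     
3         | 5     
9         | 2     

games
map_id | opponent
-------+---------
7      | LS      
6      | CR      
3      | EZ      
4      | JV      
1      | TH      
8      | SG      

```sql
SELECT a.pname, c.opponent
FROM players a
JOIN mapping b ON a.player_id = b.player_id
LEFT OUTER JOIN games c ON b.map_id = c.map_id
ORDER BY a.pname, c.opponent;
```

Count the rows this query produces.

1

Step 1 — a INNER JOIN b on player_id → 1 row(s).
Then LEFT JOIN `games c` on map_id: each of those 1 rows is kept; rows whose b.map_id has no match in c get NULL for c's columns.
Result: 1 row(s).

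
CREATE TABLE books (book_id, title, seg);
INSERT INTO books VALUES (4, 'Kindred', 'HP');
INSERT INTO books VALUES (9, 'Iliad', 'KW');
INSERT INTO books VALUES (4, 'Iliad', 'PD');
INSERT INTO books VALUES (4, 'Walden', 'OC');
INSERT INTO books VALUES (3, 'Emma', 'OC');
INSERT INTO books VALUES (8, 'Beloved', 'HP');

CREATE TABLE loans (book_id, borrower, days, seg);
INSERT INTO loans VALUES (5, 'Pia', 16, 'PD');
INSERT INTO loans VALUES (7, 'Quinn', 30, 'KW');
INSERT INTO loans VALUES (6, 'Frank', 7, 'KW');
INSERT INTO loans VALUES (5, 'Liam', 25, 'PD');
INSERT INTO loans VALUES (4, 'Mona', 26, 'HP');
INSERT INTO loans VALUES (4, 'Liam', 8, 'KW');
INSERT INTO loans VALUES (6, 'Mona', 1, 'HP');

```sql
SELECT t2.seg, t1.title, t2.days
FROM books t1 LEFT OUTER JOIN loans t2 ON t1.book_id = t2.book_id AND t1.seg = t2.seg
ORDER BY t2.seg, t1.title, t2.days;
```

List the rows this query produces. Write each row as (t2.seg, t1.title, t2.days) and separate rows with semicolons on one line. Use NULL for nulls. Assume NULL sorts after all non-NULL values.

(HP, Kindred, 26); (NULL, Beloved, NULL); (NULL, Emma, NULL); (NULL, Iliad, NULL); (NULL, Iliad, NULL); (NULL, Walden, NULL)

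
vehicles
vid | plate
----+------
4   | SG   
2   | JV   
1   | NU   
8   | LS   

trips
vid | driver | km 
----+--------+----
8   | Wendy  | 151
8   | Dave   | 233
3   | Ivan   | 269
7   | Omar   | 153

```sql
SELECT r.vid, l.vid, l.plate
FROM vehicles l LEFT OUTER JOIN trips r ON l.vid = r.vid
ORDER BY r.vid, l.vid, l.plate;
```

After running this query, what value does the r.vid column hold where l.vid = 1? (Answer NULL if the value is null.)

LEFT JOIN keeps every row from `vehicles`; unmatched rows get NULL for `trips`'s columns.
Matching on l.vid = r.vid.
- l[0] vid=4 → no match; kept with NULLs on the r side.
- l[1] vid=2 → no match; kept with NULLs on the r side.
- l[2] vid=1 → no match; kept with NULLs on the r side.
- l[3] vid=8 → 2 match(es) in r → 2 row(s).

NULL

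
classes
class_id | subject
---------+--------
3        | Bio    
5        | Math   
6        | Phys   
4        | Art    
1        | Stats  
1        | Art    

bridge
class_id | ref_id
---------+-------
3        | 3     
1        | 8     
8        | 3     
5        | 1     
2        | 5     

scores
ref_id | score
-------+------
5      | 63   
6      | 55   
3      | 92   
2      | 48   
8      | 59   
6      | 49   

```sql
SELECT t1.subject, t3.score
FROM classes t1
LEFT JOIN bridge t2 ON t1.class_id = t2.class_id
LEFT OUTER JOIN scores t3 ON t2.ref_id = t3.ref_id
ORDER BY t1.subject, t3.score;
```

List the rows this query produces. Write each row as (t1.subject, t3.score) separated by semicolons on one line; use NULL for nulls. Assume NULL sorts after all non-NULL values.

(Art, 59); (Art, NULL); (Bio, 92); (Math, NULL); (Phys, NULL); (Stats, 59)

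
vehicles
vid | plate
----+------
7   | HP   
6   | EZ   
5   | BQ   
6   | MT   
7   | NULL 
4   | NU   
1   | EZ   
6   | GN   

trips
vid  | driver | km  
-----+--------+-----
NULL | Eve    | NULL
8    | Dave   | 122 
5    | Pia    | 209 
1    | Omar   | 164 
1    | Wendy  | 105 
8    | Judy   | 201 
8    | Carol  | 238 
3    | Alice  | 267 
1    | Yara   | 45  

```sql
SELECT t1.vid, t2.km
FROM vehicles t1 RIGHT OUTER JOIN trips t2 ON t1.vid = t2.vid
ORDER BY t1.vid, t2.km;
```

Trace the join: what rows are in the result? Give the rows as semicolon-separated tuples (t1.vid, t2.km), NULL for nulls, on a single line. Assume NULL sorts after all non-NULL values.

(1, 45); (1, 105); (1, 164); (5, 209); (NULL, 122); (NULL, 201); (NULL, 238); (NULL, 267); (NULL, NULL)

RIGHT JOIN keeps every row from `trips`; unmatched rows get NULL for `vehicles`'s columns.
Matching on t1.vid = t2.vid. A NULL in a compared column never satisfies the condition.
Matched pairs: 4; unmatched t2 rows kept: 5.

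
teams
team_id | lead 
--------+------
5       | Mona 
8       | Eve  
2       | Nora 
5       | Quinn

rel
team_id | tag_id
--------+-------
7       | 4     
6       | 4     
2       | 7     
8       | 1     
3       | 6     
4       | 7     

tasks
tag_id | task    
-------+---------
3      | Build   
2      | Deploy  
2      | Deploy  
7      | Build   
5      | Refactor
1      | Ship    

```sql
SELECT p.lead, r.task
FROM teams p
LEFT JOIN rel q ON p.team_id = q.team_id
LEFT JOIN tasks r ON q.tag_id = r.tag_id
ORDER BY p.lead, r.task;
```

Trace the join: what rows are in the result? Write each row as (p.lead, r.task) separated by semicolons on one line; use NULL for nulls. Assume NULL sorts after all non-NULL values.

(Eve, Ship); (Mona, NULL); (Nora, Build); (Quinn, NULL)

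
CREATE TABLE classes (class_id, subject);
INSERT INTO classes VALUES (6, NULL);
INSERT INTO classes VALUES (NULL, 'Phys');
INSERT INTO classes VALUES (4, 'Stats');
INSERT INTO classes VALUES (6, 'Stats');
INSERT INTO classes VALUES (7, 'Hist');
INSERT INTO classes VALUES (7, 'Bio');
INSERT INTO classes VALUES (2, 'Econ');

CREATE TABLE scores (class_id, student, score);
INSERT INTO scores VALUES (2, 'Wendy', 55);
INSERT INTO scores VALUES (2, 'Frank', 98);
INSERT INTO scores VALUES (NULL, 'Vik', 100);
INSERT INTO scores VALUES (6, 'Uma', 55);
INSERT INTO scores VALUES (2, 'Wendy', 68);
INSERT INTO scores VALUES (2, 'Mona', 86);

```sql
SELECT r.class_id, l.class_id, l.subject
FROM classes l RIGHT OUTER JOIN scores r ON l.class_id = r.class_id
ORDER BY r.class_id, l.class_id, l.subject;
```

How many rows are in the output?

7

RIGHT JOIN keeps every row from `scores`; unmatched rows get NULL for `classes`'s columns.
Matching on l.class_id = r.class_id. A NULL in a compared column never satisfies the condition.
- l (class_id=6) pairs with 1 row(s) of r.
- l (class_id=NULL) has no partner in r.
- l (class_id=4) has no partner in r.
- l (class_id=6) pairs with 1 row(s) of r.
- l (class_id=7) has no partner in r.
- l (class_id=7) has no partner in r.
- l (class_id=2) pairs with 4 row(s) of r.
- 1 r row(s) had no l match → kept, l columns NULL.
Total: 6 matched + 1 padded = 7 rows.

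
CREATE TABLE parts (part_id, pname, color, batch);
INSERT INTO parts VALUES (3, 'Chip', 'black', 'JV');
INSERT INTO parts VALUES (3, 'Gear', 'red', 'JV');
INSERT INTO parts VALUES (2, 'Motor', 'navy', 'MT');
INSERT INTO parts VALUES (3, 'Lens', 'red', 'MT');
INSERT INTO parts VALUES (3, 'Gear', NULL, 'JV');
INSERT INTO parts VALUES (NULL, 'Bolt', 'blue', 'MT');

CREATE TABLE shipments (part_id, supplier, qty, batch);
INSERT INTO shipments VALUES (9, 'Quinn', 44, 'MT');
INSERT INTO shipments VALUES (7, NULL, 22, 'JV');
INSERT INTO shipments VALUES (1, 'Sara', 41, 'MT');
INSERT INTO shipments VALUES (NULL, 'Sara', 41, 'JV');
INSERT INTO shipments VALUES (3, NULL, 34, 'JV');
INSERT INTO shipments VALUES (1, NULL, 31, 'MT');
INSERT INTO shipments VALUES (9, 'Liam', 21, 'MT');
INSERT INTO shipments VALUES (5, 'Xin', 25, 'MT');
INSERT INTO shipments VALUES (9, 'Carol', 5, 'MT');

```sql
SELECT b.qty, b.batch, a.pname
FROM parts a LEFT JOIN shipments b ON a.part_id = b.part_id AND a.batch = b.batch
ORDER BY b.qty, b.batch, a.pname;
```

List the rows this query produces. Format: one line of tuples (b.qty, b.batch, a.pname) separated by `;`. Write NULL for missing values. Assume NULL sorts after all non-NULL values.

LEFT JOIN keeps every row from `parts`; unmatched rows get NULL for `shipments`'s columns.
Matching on a.part_id = b.part_id AND a.batch = b.batch. A NULL in a compared column never satisfies the condition.
- a row (part_id=3, batch=JV): matches 1 b row(s) → 1 output row(s).
- a row (part_id=3, batch=JV): matches 1 b row(s) → 1 output row(s).
- a row (part_id=2, batch=MT): no match → kept, b columns NULL.
- a row (part_id=3, batch=MT): no match → kept, b columns NULL.
- a row (part_id=3, batch=JV): matches 1 b row(s) → 1 output row(s).
- a row (part_id=NULL, batch=MT): no match → kept, b columns NULL.
After projecting and ordering:
b.qty | b.batch | a.pname
34 | JV | Chip
34 | JV | Gear
34 | JV | Gear
NULL | NULL | Bolt
NULL | NULL | Lens
NULL | NULL | Motor

(34, JV, Chip); (34, JV, Gear); (34, JV, Gear); (NULL, NULL, Bolt); (NULL, NULL, Lens); (NULL, NULL, Motor)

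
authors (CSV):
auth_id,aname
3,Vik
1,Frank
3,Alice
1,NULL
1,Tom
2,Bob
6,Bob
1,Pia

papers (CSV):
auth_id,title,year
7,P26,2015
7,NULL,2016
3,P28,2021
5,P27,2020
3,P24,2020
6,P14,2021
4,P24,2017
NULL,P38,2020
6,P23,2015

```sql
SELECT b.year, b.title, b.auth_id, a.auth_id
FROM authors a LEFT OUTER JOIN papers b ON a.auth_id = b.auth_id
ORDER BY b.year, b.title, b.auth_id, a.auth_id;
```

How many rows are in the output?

11

LEFT JOIN keeps every row from `authors`; unmatched rows get NULL for `papers`'s columns.
Matching on a.auth_id = b.auth_id. A NULL in a compared column never satisfies the condition.
- a row (auth_id=3): matches 2 b row(s) → 2 output row(s).
- a row (auth_id=1): no match → kept, b columns NULL.
- a row (auth_id=3): matches 2 b row(s) → 2 output row(s).
- a row (auth_id=1): no match → kept, b columns NULL.
- a row (auth_id=1): no match → kept, b columns NULL.
- a row (auth_id=2): no match → kept, b columns NULL.
- a row (auth_id=6): matches 2 b row(s) → 2 output row(s).
- a row (auth_id=1): no match → kept, b columns NULL.
Total: 6 matched + 5 padded = 11 rows.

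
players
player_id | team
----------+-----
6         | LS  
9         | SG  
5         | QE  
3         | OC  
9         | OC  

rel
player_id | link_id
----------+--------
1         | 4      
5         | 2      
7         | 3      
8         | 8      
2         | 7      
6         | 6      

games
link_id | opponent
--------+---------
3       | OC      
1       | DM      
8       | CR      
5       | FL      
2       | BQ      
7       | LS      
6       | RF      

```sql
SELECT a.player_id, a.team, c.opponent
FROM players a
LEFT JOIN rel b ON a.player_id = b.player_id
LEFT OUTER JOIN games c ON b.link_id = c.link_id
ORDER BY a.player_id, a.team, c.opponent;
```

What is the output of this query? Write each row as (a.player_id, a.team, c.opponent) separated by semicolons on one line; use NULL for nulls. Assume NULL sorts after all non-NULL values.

Joins associate left-to-right: players LEFT JOIN rel on player_id gives 5 intermediate row(s).
Then LEFT JOIN `games c` on link_id: each of those 5 rows is kept; rows whose b.link_id has no match in c get NULL for c's columns.

(3, OC, NULL); (5, QE, BQ); (6, LS, RF); (9, OC, NULL); (9, SG, NULL)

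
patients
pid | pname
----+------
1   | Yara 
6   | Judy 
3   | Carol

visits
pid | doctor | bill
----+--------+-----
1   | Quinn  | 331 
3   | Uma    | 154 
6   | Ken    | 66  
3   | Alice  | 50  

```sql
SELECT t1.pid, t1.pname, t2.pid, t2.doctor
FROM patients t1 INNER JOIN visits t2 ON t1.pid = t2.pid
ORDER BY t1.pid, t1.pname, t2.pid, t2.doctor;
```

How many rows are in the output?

4

INNER JOIN keeps only pairs where the ON condition holds.
Matching on t1.pid = t2.pid.
- t1 (pid=1) pairs with 1 row(s) of t2.
- t1 (pid=6) pairs with 1 row(s) of t2.
- t1 (pid=3) pairs with 2 row(s) of t2.
Total: 4 rows.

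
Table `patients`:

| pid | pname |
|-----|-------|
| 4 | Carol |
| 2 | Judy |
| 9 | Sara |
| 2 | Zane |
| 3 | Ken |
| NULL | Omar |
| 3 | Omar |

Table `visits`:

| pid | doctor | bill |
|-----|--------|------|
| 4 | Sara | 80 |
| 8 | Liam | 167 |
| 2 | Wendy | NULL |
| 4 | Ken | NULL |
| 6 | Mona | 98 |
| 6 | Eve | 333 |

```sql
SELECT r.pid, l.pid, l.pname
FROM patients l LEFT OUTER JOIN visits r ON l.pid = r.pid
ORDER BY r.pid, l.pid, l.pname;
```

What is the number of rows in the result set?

8

LEFT JOIN keeps every row from `patients`; unmatched rows get NULL for `visits`'s columns.
Matching on l.pid = r.pid. A NULL in a compared column never satisfies the condition.
- l row (pid=4): matches 2 r row(s) → 2 output row(s).
- l row (pid=2): matches 1 r row(s) → 1 output row(s).
- l row (pid=9): no match → kept, r columns NULL.
- l row (pid=2): matches 1 r row(s) → 1 output row(s).
- l row (pid=3): no match → kept, r columns NULL.
- l row (pid=NULL): no match → kept, r columns NULL.
- l row (pid=3): no match → kept, r columns NULL.
Total: 4 matched + 4 padded = 8 rows.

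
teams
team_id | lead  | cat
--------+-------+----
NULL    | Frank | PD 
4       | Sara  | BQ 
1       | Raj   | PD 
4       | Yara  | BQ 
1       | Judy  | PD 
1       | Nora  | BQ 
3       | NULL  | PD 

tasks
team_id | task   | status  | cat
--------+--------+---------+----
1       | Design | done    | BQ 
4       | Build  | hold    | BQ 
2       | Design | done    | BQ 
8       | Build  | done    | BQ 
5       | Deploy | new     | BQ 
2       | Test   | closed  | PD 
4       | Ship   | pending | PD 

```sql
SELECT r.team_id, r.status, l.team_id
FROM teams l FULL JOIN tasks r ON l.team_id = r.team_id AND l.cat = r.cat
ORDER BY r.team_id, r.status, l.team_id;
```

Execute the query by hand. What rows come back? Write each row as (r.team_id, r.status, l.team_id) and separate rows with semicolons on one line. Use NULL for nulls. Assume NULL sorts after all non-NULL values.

FULL OUTER JOIN keeps every row from both sides; unmatched rows get NULL for the other side's columns.
Matching on l.team_id = r.team_id AND l.cat = r.cat. A NULL in a compared column never satisfies the condition.
- l (team_id=NULL, cat=PD) has no partner → padded with NULL.
- l (team_id=4, cat=BQ) pairs with 1 row(s) of r.
- l (team_id=1, cat=PD) has no partner → padded with NULL.
- l (team_id=4, cat=BQ) pairs with 1 row(s) of r.
- l (team_id=1, cat=PD) has no partner → padded with NULL.
- l (team_id=1, cat=BQ) pairs with 1 row(s) of r.
- l (team_id=3, cat=PD) has no partner → padded with NULL.
- 5 row(s) from r found no l partner → padded with NULL.

(1, done, 1); (2, closed, NULL); (2, done, NULL); (4, hold, 4); (4, hold, 4); (4, pending, NULL); (5, new, NULL); (8, done, NULL); (NULL, NULL, 1); (NULL, NULL, 1); (NULL, NULL, 3); (NULL, NULL, NULL)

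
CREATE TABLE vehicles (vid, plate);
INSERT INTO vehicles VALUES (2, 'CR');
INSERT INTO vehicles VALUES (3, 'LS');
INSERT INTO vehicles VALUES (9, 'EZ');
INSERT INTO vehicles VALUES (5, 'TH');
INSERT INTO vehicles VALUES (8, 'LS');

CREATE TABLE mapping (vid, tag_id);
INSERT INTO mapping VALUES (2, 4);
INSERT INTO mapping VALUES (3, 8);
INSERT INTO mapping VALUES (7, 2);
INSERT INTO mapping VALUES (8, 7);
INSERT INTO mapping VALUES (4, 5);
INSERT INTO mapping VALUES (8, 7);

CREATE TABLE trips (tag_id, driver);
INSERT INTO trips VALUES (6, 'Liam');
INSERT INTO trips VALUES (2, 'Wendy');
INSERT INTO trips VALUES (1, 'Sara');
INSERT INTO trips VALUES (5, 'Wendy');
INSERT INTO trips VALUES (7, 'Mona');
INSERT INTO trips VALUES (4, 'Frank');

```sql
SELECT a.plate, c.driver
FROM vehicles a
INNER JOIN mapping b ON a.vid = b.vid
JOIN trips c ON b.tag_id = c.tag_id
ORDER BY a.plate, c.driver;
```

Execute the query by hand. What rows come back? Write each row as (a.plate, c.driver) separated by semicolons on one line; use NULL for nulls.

Evaluate left to right. First `vehicles a INNER JOIN mapping b` on vid: 4 row(s).
Then INNER JOIN `trips c` on tag_id: keep only rows whose b.tag_id appears in c.

(CR, Frank); (LS, Mona); (LS, Mona)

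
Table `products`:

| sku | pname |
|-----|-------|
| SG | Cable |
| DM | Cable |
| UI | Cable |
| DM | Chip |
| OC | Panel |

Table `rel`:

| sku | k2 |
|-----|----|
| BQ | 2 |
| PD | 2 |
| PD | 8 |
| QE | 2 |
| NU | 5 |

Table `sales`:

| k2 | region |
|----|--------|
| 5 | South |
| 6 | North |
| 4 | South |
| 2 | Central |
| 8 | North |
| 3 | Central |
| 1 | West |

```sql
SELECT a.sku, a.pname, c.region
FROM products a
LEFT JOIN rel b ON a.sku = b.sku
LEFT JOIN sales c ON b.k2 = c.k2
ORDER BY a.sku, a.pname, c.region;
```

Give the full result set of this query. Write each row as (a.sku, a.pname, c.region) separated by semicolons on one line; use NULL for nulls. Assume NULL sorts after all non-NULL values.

(DM, Cable, NULL); (DM, Chip, NULL); (OC, Panel, NULL); (SG, Cable, NULL); (UI, Cable, NULL)

Step 1 — a LEFT JOIN b on sku → 5 row(s).
Then LEFT JOIN `sales c` on k2: each of those 5 rows is kept; rows whose b.k2 has no match in c get NULL for c's columns.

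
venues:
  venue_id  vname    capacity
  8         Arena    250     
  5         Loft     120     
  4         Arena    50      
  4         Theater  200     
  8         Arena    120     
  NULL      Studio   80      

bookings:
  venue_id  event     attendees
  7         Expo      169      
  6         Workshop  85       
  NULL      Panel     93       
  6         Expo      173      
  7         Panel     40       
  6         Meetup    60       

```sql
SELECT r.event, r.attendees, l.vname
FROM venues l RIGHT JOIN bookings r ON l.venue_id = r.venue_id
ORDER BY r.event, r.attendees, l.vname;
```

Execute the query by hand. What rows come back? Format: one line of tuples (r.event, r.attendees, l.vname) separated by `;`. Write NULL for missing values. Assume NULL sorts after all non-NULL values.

(Expo, 169, NULL); (Expo, 173, NULL); (Meetup, 60, NULL); (Panel, 40, NULL); (Panel, 93, NULL); (Workshop, 85, NULL)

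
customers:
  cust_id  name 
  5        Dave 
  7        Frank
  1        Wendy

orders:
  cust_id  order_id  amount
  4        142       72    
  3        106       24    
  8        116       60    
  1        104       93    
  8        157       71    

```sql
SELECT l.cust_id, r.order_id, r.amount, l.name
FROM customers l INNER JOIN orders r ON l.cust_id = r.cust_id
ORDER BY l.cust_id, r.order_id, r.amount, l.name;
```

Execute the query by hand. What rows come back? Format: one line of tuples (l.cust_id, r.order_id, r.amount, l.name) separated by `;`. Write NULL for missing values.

INNER JOIN keeps only pairs where the ON condition holds.
Matching on l.cust_id = r.cust_id.
- l row (cust_id=5): no match → dropped.
- l row (cust_id=7): no match → dropped.
- l row (cust_id=1): matches 1 r row(s) → 1 output row(s).
After projecting and ordering:
l.cust_id | r.order_id | r.amount | l.name
1 | 104 | 93 | Wendy

(1, 104, 93, Wendy)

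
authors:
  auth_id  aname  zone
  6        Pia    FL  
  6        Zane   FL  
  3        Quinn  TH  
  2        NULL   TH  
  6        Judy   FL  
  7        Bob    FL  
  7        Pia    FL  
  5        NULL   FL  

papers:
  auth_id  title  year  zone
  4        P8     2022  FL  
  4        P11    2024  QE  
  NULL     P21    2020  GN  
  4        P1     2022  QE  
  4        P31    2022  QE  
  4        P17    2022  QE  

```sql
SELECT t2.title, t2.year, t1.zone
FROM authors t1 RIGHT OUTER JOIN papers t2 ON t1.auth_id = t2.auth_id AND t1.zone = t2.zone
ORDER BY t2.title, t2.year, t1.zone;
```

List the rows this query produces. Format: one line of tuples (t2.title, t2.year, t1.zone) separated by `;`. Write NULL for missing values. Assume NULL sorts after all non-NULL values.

RIGHT JOIN keeps every row from `papers`; unmatched rows get NULL for `authors`'s columns.
Matching on t1.auth_id = t2.auth_id AND t1.zone = t2.zone. A NULL in a compared column never satisfies the condition.
Matched pairs: 0; unmatched t2 rows kept: 6.

(P1, 2022, NULL); (P11, 2024, NULL); (P17, 2022, NULL); (P21, 2020, NULL); (P31, 2022, NULL); (P8, 2022, NULL)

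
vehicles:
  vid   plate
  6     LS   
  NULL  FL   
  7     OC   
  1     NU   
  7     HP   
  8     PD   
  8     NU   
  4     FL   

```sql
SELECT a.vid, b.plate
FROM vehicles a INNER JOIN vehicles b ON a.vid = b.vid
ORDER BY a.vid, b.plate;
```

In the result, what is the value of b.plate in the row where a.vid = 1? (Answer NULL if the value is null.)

NU

INNER JOIN keeps only pairs where the ON condition holds.
Matching on a.vid = b.vid. A NULL in a compared column never satisfies the condition.
- vid=6: 1 matching b row(s), so 1 row(s) emitted.
- vid=NULL: no matching b row, dropped.
- vid=7: 2 matching b row(s), so 2 row(s) emitted.
- vid=1: 1 matching b row(s), so 1 row(s) emitted.
- vid=7: 2 matching b row(s), so 2 row(s) emitted.
- vid=8: 2 matching b row(s), so 2 row(s) emitted.
- vid=8: 2 matching b row(s), so 2 row(s) emitted.
- vid=4: 1 matching b row(s), so 1 row(s) emitted.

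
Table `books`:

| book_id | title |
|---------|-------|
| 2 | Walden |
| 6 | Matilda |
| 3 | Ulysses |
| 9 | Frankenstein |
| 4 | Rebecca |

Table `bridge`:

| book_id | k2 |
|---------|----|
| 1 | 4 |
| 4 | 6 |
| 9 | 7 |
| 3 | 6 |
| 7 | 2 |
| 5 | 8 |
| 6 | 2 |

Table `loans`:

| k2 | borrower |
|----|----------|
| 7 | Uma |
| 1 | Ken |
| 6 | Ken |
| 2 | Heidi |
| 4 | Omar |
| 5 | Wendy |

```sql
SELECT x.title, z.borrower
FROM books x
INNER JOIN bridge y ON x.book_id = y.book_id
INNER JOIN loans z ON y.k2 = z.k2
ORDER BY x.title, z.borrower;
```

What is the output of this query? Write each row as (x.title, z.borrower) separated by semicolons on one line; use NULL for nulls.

Step 1 — x INNER JOIN y on book_id → 4 row(s).
Then INNER JOIN `loans z` on k2: keep only rows whose y.k2 appears in z.

(Frankenstein, Uma); (Matilda, Heidi); (Rebecca, Ken); (Ulysses, Ken)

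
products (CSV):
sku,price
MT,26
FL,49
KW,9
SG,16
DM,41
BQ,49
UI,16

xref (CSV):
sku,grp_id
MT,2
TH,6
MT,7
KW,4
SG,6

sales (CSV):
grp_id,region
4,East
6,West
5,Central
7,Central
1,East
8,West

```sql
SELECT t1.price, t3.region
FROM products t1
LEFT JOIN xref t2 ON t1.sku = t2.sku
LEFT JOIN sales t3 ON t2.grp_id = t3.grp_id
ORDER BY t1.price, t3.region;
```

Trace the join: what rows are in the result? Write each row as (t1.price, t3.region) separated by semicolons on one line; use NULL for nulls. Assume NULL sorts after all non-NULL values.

Evaluate left to right. First `products t1 LEFT JOIN xref t2` on sku: 8 row(s).
Then LEFT JOIN `sales t3` on grp_id: each of those 8 rows is kept; rows whose t2.grp_id has no match in t3 get NULL for t3's columns.

(9, East); (16, West); (16, NULL); (26, Central); (26, NULL); (41, NULL); (49, NULL); (49, NULL)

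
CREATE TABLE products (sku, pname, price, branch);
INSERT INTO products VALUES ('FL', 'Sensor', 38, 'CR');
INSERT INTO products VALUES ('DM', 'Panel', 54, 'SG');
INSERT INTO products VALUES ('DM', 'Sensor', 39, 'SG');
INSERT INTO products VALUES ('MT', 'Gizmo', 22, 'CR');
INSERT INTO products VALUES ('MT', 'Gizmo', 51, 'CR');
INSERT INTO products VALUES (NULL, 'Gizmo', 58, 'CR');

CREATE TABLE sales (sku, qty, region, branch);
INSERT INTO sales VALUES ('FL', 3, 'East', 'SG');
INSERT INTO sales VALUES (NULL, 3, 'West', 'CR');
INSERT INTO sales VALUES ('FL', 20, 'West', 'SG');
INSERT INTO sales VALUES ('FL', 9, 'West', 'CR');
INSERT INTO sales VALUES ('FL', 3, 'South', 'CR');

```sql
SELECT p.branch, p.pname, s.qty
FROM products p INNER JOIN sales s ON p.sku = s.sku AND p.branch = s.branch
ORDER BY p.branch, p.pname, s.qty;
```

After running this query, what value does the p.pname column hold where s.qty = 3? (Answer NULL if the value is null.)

INNER JOIN keeps only pairs where the ON condition holds.
Matching on p.sku = s.sku AND p.branch = s.branch. A NULL in a compared column never satisfies the condition.
- p row (sku=FL, branch=CR): matches 2 s row(s) → 2 output row(s).
- p row (sku=DM, branch=SG): no match → dropped.
- p row (sku=DM, branch=SG): no match → dropped.
- p row (sku=MT, branch=CR): no match → dropped.
- p row (sku=MT, branch=CR): no match → dropped.
- p row (sku=NULL, branch=CR): no match → dropped.

Sensor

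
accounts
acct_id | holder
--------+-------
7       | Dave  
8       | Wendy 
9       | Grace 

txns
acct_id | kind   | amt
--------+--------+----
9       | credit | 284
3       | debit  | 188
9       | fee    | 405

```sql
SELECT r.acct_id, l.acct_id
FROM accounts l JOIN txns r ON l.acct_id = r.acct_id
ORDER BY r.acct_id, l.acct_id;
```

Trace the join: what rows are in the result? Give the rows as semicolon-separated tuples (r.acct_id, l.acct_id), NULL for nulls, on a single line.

INNER JOIN keeps only pairs where the ON condition holds.
Matching on l.acct_id = r.acct_id.
Matched pairs: 2.

(9, 9); (9, 9)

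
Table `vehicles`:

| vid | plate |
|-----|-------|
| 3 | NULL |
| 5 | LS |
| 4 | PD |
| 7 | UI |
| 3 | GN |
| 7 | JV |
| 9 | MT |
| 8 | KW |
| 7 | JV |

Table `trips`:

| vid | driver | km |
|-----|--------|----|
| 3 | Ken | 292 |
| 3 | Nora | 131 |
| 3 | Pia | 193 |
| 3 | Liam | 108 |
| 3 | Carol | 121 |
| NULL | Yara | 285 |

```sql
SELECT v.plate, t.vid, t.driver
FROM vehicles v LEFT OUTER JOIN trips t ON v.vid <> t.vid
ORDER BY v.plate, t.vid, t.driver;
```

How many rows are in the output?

37

LEFT JOIN keeps every row from `vehicles`; unmatched rows get NULL for `trips`'s columns.
Matching on v.vid <> t.vid. A NULL in a compared column never satisfies the condition.
Matched pairs: 35; unmatched v rows kept: 2.
Total: 35 matched + 2 padded = 37 rows.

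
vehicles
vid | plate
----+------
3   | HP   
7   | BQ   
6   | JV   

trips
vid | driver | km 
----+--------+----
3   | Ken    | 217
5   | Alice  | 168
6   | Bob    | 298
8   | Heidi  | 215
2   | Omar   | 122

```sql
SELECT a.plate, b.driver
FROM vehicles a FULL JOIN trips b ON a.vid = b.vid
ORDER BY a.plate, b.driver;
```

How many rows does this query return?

6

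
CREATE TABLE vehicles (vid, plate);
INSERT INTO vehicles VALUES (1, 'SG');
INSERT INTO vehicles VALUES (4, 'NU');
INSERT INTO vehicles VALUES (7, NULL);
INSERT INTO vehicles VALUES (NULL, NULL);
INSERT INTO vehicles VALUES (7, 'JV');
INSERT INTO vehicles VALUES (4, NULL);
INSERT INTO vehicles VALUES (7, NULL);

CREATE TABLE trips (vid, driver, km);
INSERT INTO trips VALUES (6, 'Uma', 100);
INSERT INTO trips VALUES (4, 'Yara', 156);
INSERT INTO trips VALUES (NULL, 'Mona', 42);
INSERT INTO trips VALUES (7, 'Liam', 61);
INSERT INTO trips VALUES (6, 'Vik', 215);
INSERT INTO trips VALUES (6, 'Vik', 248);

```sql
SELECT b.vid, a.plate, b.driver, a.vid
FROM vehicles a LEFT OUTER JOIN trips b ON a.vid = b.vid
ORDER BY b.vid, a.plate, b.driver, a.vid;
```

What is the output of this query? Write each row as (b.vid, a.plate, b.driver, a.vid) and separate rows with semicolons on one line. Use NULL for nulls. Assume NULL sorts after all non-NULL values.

(4, NU, Yara, 4); (4, NULL, Yara, 4); (7, JV, Liam, 7); (7, NULL, Liam, 7); (7, NULL, Liam, 7); (NULL, SG, NULL, 1); (NULL, NULL, NULL, NULL)

LEFT JOIN keeps every row from `vehicles`; unmatched rows get NULL for `trips`'s columns.
Matching on a.vid = b.vid. A NULL in a compared column never satisfies the condition.
- a[0] vid=1 → no match; kept with NULLs on the b side.
- a[1] vid=4 → 1 match(es) in b → 1 row(s).
- a[2] vid=7 → 1 match(es) in b → 1 row(s).
- a[3] vid=NULL → no match; kept with NULLs on the b side.
- a[4] vid=7 → 1 match(es) in b → 1 row(s).
- a[5] vid=4 → 1 match(es) in b → 1 row(s).
- a[6] vid=7 → 1 match(es) in b → 1 row(s).
After projecting and ordering:
b.vid | a.plate | b.driver | a.vid
4 | NU | Yara | 4
4 | NULL | Yara | 4
7 | JV | Liam | 7
7 | NULL | Liam | 7
7 | NULL | Liam | 7
NULL | SG | NULL | 1
NULL | NULL | NULL | NULL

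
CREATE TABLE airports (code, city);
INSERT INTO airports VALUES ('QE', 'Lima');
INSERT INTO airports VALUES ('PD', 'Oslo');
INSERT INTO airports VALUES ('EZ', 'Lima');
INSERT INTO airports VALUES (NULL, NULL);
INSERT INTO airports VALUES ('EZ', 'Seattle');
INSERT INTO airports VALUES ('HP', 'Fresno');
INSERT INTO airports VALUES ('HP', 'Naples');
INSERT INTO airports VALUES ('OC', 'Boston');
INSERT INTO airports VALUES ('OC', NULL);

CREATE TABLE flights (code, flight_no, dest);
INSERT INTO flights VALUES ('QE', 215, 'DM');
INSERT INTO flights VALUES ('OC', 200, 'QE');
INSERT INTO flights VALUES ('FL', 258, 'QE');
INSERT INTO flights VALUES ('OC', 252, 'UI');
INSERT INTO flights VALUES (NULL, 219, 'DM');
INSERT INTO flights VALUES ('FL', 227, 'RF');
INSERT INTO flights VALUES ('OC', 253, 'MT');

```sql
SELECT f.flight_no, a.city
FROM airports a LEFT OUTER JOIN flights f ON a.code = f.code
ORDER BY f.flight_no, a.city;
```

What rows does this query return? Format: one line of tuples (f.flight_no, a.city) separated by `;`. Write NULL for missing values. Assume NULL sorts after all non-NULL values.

LEFT JOIN keeps every row from `airports`; unmatched rows get NULL for `flights`'s columns.
Matching on a.code = f.code. A NULL in a compared column never satisfies the condition.
Matched pairs: 7; unmatched a rows kept: 6.

(200, Boston); (200, NULL); (215, Lima); (252, Boston); (252, NULL); (253, Boston); (253, NULL); (NULL, Fresno); (NULL, Lima); (NULL, Naples); (NULL, Oslo); (NULL, Seattle); (NULL, NULL)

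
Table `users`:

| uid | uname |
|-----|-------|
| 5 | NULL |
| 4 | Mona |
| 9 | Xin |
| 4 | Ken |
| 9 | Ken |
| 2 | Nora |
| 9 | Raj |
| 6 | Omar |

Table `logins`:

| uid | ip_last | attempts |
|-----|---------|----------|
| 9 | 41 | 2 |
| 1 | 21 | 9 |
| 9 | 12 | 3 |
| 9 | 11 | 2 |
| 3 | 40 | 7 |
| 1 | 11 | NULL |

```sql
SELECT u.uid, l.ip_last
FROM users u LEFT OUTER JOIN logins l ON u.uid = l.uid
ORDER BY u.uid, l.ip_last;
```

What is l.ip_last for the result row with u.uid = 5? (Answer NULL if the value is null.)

NULL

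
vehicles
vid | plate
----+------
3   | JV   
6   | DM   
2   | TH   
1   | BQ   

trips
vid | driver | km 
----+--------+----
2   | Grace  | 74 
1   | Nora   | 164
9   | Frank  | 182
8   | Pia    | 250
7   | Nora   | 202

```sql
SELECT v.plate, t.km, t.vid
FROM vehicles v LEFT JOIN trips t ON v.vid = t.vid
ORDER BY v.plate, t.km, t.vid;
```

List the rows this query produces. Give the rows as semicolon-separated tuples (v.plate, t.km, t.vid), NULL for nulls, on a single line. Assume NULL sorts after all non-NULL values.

LEFT JOIN keeps every row from `vehicles`; unmatched rows get NULL for `trips`'s columns.
Matching on v.vid = t.vid.
Matched pairs: 2; unmatched v rows kept: 2.

(BQ, 164, 1); (DM, NULL, NULL); (JV, NULL, NULL); (TH, 74, 2)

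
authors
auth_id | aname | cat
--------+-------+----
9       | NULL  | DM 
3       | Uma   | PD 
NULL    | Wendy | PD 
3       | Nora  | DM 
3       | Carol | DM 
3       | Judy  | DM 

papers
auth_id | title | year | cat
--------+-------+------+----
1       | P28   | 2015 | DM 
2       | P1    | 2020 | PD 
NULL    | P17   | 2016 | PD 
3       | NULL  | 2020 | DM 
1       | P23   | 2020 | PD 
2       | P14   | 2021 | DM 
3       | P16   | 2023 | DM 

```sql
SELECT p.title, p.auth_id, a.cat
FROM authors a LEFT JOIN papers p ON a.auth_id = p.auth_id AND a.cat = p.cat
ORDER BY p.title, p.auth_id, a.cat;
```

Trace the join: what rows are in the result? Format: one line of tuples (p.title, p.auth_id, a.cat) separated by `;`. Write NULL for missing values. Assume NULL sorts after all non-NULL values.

(P16, 3, DM); (P16, 3, DM); (P16, 3, DM); (NULL, 3, DM); (NULL, 3, DM); (NULL, 3, DM); (NULL, NULL, DM); (NULL, NULL, PD); (NULL, NULL, PD)

LEFT JOIN keeps every row from `authors`; unmatched rows get NULL for `papers`'s columns.
Matching on a.auth_id = p.auth_id AND a.cat = p.cat. A NULL in a compared column never satisfies the condition.
- a[0] auth_id=9, cat=DM → no match; kept with NULLs on the p side.
- a[1] auth_id=3, cat=PD → no match; kept with NULLs on the p side.
- a[2] auth_id=NULL, cat=PD → no match; kept with NULLs on the p side.
- a[3] auth_id=3, cat=DM → 2 match(es) in p → 2 row(s).
- a[4] auth_id=3, cat=DM → 2 match(es) in p → 2 row(s).
- a[5] auth_id=3, cat=DM → 2 match(es) in p → 2 row(s).
After projecting and ordering:
p.title | p.auth_id | a.cat
P16 | 3 | DM
P16 | 3 | DM
P16 | 3 | DM
NULL | 3 | DM
NULL | 3 | DM
NULL | 3 | DM
NULL | NULL | DM
NULL | NULL | PD
NULL | NULL | PD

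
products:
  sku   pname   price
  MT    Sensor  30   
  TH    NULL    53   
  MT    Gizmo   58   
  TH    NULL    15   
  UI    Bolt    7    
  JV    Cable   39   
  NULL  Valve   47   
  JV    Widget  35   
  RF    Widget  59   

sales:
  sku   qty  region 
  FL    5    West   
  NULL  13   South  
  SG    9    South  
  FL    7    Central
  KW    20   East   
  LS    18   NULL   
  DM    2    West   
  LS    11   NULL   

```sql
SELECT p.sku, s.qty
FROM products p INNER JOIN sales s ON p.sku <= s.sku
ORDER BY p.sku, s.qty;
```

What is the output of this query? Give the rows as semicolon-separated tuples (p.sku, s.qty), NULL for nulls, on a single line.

INNER JOIN keeps only pairs where the ON condition holds.
Matching on p.sku <= s.sku. A NULL in a compared column never satisfies the condition.
- p[0] sku=MT → 1 match(es) in s → 1 row(s).
- p[1] sku=TH → no match; dropped.
- p[2] sku=MT → 1 match(es) in s → 1 row(s).
- p[3] sku=TH → no match; dropped.
- p[4] sku=UI → no match; dropped.
- p[5] sku=JV → 4 match(es) in s → 4 row(s).
- p[6] sku=NULL → no match; dropped.
- p[7] sku=JV → 4 match(es) in s → 4 row(s).
- p[8] sku=RF → 1 match(es) in s → 1 row(s).

(JV, 9); (JV, 9); (JV, 11); (JV, 11); (JV, 18); (JV, 18); (JV, 20); (JV, 20); (MT, 9); (MT, 9); (RF, 9)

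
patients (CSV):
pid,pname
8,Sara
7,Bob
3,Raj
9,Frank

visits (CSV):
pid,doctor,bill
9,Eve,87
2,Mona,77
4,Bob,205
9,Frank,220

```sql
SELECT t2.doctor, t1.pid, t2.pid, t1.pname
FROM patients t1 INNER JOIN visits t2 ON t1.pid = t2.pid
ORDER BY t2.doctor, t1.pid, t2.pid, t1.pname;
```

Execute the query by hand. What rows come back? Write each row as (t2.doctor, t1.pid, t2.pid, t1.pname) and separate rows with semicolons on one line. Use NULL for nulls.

INNER JOIN keeps only pairs where the ON condition holds.
Matching on t1.pid = t2.pid.
- t1[0] pid=8 → no match; dropped.
- t1[1] pid=7 → no match; dropped.
- t1[2] pid=3 → no match; dropped.
- t1[3] pid=9 → 2 match(es) in t2 → 2 row(s).
After projecting and ordering:
t2.doctor | t1.pid | t2.pid | t1.pname
Eve | 9 | 9 | Frank
Frank | 9 | 9 | Frank

(Eve, 9, 9, Frank); (Frank, 9, 9, Frank)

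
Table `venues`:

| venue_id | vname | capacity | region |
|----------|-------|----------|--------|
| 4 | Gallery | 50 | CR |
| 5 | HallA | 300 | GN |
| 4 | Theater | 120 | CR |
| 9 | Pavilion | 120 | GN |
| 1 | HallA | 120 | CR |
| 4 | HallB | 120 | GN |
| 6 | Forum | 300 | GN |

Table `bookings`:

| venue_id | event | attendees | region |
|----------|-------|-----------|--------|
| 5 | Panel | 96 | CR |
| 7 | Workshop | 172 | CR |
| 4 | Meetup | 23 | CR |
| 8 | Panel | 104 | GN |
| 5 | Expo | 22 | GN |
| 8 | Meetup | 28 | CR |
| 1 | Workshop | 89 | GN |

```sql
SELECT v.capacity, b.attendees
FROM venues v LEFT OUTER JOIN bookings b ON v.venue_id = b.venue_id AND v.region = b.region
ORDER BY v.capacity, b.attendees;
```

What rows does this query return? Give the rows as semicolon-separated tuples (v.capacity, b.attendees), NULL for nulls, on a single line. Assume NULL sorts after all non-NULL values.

LEFT JOIN keeps every row from `venues`; unmatched rows get NULL for `bookings`'s columns.
Matching on v.venue_id = b.venue_id AND v.region = b.region.
Matched pairs: 3; unmatched v rows kept: 4.

(50, 23); (120, 23); (120, NULL); (120, NULL); (120, NULL); (300, 22); (300, NULL)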